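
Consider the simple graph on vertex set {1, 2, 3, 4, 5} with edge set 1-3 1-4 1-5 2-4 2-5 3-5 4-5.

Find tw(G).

2

A width-2 tree decomposition is:
Bags: B1 = {1, 3, 5}  B2 = {1, 4, 5}  B3 = {2, 4, 5}
Tree: B1–B2, B2–B3
Each bag holds 3 vertices, so the decomposition has width 2, which upper-bounds the treewidth. On the other hand G contains the 3-clique {1, 3, 5}. A clique must lie in a single bag of any decomposition, so no decomposition can have width below 2. Therefore the treewidth is 2.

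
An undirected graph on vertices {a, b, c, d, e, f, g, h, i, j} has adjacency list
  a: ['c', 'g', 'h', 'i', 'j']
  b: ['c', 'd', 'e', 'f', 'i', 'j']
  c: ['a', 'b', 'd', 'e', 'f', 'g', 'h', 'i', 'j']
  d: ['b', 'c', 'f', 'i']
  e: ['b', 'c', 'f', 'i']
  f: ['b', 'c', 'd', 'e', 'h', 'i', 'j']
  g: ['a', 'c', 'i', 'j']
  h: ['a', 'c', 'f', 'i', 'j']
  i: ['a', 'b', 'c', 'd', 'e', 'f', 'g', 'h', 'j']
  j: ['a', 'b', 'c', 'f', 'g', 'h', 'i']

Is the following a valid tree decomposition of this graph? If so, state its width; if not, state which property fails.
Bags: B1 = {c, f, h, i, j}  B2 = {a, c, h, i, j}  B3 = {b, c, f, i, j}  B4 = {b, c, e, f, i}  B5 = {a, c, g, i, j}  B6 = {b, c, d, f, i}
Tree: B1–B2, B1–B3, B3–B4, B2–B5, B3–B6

Yes; width 4.

Every vertex of G appears in some bag (union = {a, b, c, d, e, f, g, h, i, j}); every edge is covered by a bag; and for each vertex v the set of bags containing v is connected in the bag tree. The decomposition is therefore valid. The largest bag has 5 vertices, so the width is 4.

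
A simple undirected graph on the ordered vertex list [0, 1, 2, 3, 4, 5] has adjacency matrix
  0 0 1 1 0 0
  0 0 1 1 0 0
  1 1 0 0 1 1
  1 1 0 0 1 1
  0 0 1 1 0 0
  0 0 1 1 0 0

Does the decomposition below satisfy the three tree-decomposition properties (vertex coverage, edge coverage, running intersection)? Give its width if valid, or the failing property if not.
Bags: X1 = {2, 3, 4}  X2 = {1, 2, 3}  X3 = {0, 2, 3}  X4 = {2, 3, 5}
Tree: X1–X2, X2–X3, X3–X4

Yes; width 2.

Every vertex of G appears in some bag (union = {0, 1, 2, 3, 4, 5}); every edge is covered by a bag; and for each vertex v the set of bags containing v is connected in the bag tree. The decomposition is therefore valid. The largest bag has 3 vertices, so the width is 2.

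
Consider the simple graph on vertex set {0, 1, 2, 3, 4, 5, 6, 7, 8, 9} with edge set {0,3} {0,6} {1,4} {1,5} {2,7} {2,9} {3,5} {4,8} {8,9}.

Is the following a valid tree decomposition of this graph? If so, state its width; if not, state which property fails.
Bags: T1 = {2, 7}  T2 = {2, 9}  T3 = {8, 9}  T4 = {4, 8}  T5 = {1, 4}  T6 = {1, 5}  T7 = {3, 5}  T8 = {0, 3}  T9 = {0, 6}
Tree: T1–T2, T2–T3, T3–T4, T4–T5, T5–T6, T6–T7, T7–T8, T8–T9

Yes; width 1.

Every vertex of G appears in some bag (union = {0, 1, 2, 3, 4, 5, 6, 7, 8, 9}); every edge is covered by a bag; and for each vertex v the set of bags containing v is connected in the bag tree. The decomposition is therefore valid. The largest bag has 2 vertices, so the width is 1.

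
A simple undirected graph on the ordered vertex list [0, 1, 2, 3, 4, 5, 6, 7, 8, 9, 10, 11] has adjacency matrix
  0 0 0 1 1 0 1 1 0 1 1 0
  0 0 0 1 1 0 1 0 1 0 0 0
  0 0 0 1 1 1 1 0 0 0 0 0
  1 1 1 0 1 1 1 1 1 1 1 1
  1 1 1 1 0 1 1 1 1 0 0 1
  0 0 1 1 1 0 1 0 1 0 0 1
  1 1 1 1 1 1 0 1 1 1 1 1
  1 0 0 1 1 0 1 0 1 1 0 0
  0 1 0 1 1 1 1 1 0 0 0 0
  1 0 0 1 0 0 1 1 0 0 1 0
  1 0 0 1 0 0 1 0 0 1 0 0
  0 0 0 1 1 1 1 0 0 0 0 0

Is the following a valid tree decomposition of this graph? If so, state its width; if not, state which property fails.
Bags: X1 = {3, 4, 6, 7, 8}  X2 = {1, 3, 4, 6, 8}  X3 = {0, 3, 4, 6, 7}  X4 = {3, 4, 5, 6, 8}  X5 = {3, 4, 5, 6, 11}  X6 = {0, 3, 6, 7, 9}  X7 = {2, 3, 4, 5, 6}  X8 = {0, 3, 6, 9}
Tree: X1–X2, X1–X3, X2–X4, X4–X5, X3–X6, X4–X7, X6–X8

A tree decomposition must satisfy three properties: every vertex lies in some bag; for every edge, both endpoints lie together in some bag; and for every vertex, the bags containing it form a connected subtree. Here vertex 10 appears in no bag, so the decomposition is invalid.

No — vertex 10 appears in no bag.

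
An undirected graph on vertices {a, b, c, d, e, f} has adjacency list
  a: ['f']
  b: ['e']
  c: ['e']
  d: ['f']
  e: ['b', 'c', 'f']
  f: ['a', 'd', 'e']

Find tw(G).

A width-1 tree decomposition is:
Bags: B1 = {c, e}  B2 = {b, e}  B3 = {e, f}  B4 = {d, f}  B5 = {a, f}
Tree: B1–B2, B1–B3, B3–B4, B3–B5
Every bag has size at most 2, so the width is 2 − 1 = 1 and tw(G) ≤ 1. Since G has at least one edge (e.g. e–c), it is not an edgeless graph, so tw(G) ≥ 1. The upper and lower bounds meet at 1, so that is the treewidth.

1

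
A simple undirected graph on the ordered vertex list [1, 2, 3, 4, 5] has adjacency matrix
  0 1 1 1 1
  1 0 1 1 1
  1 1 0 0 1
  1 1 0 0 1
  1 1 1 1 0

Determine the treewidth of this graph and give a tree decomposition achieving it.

Every bag has size at most 4, so the width is 4 − 1 = 3 and tw(G) ≤ 3. Conversely, {1, 2, 3, 5} is a clique of size 4, and the vertices of any clique must share a bag in every tree decomposition; so some bag has ≥ 4 vertices and tw(G) ≥ 3. Hence tw(G) = 3 exactly.

Treewidth 3.
One optimal decomposition is:
Bags: B1 = {1, 2, 4, 5}  B2 = {1, 2, 3, 5}
Tree: B1–B2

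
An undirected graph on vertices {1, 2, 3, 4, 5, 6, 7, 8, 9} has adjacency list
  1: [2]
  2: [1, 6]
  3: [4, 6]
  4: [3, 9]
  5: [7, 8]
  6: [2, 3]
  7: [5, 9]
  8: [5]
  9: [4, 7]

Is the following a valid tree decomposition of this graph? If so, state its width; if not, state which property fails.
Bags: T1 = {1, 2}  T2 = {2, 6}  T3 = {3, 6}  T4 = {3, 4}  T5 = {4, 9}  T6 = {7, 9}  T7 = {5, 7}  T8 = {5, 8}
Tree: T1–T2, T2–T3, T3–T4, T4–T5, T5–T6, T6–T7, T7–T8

Vertex coverage: the bags together contain {1, 2, 3, 4, 5, 6, 7, 8, 9}, the full vertex set. Edge coverage: each edge of G has both endpoints in at least one bag. Running intersection: for every vertex, the bags containing it form a connected subtree. All three properties hold, so this is a valid tree decomposition of width max|bag| − 1 = 1, and hence tw(G) ≤ 1.

Yes; width 1.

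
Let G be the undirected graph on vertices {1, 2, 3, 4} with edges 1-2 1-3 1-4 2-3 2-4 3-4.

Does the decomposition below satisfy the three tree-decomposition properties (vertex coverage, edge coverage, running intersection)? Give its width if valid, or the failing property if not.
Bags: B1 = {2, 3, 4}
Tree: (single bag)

No — vertex 1 appears in no bag.

A tree decomposition must satisfy three properties: every vertex lies in some bag; for every edge, both endpoints lie together in some bag; and for every vertex, the bags containing it form a connected subtree. Here vertex 1 appears in no bag, so the decomposition is invalid.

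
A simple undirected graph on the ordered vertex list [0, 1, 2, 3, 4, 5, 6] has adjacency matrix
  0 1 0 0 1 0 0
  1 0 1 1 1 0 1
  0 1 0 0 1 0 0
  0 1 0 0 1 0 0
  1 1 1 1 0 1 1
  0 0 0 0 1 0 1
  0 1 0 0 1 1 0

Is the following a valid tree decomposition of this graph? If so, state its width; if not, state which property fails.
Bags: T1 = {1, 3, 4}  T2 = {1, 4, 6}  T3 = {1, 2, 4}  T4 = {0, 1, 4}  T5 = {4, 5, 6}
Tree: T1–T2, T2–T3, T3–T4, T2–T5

Yes; width 2.

Vertex coverage: the bags together contain {0, 1, 2, 3, 4, 5, 6}, the full vertex set. Edge coverage: each edge of G has both endpoints in at least one bag. Running intersection: for every vertex, the bags containing it form a connected subtree. All three properties hold, so this is a valid tree decomposition of width max|bag| − 1 = 2, and hence tw(G) ≤ 2.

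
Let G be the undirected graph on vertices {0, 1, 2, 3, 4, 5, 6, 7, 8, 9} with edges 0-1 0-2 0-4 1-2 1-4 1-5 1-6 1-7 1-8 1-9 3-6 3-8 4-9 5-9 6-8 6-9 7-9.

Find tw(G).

2

A width-2 tree decomposition is:
Bags: B1 = {1, 4, 9}  B2 = {1, 6, 9}  B3 = {0, 1, 4}  B4 = {1, 6, 8}  B5 = {1, 5, 9}  B6 = {3, 6, 8}  B7 = {1, 7, 9}  B8 = {0, 1, 2}
Tree: B1–B2, B1–B3, B2–B4, B1–B5, B4–B6, B1–B7, B3–B8
Every bag has size at most 3, so the width is 3 − 1 = 2 and tw(G) ≤ 2. For the lower bound, the 3 vertices {0, 1, 2} are pairwise adjacent, and any tree decomposition puts a clique entirely inside one bag — forcing width ≥ 2. Combining the bounds, tw(G) = 2.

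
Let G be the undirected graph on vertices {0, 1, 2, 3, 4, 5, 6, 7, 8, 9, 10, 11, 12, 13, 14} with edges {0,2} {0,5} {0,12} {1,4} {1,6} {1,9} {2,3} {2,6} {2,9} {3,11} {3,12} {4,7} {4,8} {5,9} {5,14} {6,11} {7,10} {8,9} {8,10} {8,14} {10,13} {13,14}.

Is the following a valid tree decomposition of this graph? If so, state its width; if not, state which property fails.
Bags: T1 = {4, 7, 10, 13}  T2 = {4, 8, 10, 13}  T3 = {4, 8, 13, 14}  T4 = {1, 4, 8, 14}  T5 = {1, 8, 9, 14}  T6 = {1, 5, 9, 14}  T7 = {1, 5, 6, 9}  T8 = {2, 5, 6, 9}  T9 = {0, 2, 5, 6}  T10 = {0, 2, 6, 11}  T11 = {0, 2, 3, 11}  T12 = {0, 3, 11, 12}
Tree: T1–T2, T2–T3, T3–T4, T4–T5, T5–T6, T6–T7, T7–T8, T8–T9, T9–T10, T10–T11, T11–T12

Yes; width 3.

Every vertex of G appears in some bag (union = {0, 1, 2, 3, 4, 5, 6, 7, 8, 9, 10, 11, 12, 13, 14}); every edge is covered by a bag; and for each vertex v the set of bags containing v is connected in the bag tree. The decomposition is therefore valid. The largest bag has 4 vertices, so the width is 3.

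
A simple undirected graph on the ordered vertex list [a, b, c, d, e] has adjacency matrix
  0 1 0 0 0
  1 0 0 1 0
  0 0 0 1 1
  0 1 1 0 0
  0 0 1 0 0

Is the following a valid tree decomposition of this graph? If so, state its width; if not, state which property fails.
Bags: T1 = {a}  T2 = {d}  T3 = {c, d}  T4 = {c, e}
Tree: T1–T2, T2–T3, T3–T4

A tree decomposition must satisfy three properties: every vertex lies in some bag; for every edge, both endpoints lie together in some bag; and for every vertex, the bags containing it form a connected subtree. Here vertex b appears in no bag, so the decomposition is invalid.

No — vertex b appears in no bag.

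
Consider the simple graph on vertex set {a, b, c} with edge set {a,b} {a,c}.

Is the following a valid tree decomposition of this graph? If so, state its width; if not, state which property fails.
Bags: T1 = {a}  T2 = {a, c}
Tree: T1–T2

A tree decomposition must satisfy three properties: every vertex lies in some bag; for every edge, both endpoints lie together in some bag; and for every vertex, the bags containing it form a connected subtree. Here vertex b appears in no bag, so the decomposition is invalid.

No — vertex b appears in no bag.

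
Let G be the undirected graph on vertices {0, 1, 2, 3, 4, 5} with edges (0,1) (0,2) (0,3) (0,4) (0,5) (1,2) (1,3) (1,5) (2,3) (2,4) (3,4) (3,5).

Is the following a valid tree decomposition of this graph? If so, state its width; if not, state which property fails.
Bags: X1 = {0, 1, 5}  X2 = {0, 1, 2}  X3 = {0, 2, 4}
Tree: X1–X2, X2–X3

A tree decomposition must satisfy three properties: every vertex lies in some bag; for every edge, both endpoints lie together in some bag; and for every vertex, the bags containing it form a connected subtree. Here vertex 3 appears in no bag, so the decomposition is invalid.

No — vertex 3 appears in no bag.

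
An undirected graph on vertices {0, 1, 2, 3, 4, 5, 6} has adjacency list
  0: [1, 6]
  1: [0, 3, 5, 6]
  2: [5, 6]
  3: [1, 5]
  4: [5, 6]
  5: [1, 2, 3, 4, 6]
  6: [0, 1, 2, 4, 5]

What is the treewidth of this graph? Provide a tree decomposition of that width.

Every bag has size at most 3, so the width is 3 − 1 = 2 and tw(G) ≤ 2. For the lower bound, the 3 vertices {0, 1, 6} are pairwise adjacent, and any tree decomposition puts a clique entirely inside one bag — forcing width ≥ 2. Hence tw(G) = 2 exactly.

Treewidth 2.
One such decomposition:
Bags: B1 = {1, 5, 6}  B2 = {4, 5, 6}  B3 = {2, 5, 6}  B4 = {1, 3, 5}  B5 = {0, 1, 6}
Tree: B1–B2, B2–B3, B1–B4, B1–B5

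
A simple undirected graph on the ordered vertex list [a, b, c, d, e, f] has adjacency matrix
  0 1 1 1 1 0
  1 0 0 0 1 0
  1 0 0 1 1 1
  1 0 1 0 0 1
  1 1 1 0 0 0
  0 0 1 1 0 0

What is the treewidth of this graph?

A width-2 tree decomposition is:
Bags: B1 = {a, c, e}  B2 = {a, c, d}  B3 = {a, b, e}  B4 = {c, d, f}
Tree: B1–B2, B1–B3, B2–B4
Every bag has size at most 3, so the width is 3 − 1 = 2 and tw(G) ≤ 2. On the other hand G contains the 3-clique {c, d, f}. A clique must lie in a single bag of any decomposition, so no decomposition can have width below 2. Therefore the treewidth is 2.

2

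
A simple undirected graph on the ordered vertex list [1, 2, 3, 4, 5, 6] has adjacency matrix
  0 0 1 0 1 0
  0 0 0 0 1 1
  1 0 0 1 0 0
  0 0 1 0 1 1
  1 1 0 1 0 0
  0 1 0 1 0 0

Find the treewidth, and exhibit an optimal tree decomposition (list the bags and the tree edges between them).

Each bag holds 3 vertices, so the decomposition has width 2, which upper-bounds the treewidth. For the lower bound, G contains the cycle 3–1–5–4–3, so G is not a forest; only forests have treewidth ≤ 1, hence tw(G) ≥ 2. The upper and lower bounds meet at 2, so that is the treewidth.

Treewidth 2.
One such decomposition:
Bags: B1 = {1, 3, 4}  B2 = {1, 4, 5}  B3 = {4, 5, 6}  B4 = {2, 5, 6}
Tree: B1–B2, B2–B3, B3–B4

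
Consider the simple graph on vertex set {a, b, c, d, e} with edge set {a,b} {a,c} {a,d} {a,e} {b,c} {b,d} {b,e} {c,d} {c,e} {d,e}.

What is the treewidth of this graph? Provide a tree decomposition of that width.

Treewidth 4.
One such decomposition:
Bags: B1 = {a, b, c, d, e}
Tree: (single bag)

A single bag containing all 5 vertices is trivially a valid decomposition of width 4. On the other hand G contains the 5-clique {a, b, c, d, e}. A clique must lie in a single bag of any decomposition, so no decomposition can have width below 4. Combining the bounds, tw(G) = 4.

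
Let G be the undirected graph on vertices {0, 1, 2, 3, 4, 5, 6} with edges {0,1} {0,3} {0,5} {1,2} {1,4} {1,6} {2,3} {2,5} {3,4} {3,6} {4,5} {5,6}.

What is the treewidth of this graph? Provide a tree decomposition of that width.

Treewidth 3.
Bags: B1 = {1, 3, 5, 6}  B2 = {1, 3, 4, 5}  B3 = {0, 1, 3, 5}  B4 = {1, 2, 3, 5}
Tree: B1–B2, B2–B3, B3–B4

The largest bag has 4 vertices, giving width 3; this decomposition certifies tw(G) ≤ 3. For the lower bound: the 4 vertex sets {3,6}, {4,5}, {1}, {0} are disjoint, each induces a connected subgraph, and every pair is joined by at least one edge of G. Contracting each set to a single vertex therefore yields K_{4} as a minor, and since treewidth is minor-monotone, tw(G) ≥ tw(K_{4}) = 3. Combining the bounds, tw(G) = 3.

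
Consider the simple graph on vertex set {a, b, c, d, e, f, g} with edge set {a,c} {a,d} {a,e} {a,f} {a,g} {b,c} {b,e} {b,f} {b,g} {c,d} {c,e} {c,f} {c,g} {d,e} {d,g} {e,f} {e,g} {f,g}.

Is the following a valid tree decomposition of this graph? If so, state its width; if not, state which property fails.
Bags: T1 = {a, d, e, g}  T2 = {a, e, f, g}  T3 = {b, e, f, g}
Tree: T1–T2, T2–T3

A tree decomposition must satisfy three properties: every vertex lies in some bag; for every edge, both endpoints lie together in some bag; and for every vertex, the bags containing it form a connected subtree. Here vertex c appears in no bag, so the decomposition is invalid.

No — vertex c appears in no bag.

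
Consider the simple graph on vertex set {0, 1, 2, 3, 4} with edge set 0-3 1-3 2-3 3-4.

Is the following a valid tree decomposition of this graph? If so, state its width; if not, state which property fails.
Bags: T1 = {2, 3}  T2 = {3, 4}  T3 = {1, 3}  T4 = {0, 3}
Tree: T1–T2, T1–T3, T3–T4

Every vertex of G appears in some bag (union = {0, 1, 2, 3, 4}); every edge is covered by a bag; and for each vertex v the set of bags containing v is connected in the bag tree. The decomposition is therefore valid. The largest bag has 2 vertices, so the width is 1.

Yes; width 1.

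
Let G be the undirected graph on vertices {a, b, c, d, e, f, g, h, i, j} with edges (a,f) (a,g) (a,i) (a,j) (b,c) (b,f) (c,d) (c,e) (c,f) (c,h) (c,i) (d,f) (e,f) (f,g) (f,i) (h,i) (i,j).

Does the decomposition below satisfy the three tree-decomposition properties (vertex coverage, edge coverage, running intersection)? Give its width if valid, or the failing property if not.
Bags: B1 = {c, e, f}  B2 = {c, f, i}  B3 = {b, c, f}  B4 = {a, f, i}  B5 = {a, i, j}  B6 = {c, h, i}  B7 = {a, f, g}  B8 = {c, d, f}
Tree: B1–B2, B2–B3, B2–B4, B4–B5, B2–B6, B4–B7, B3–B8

Yes; width 2.

Vertex coverage: the bags together contain {a, b, c, d, e, f, g, h, i, j}, the full vertex set. Edge coverage: each edge of G has both endpoints in at least one bag. Running intersection: for every vertex, the bags containing it form a connected subtree. All three properties hold, so this is a valid tree decomposition of width max|bag| − 1 = 2, and hence tw(G) ≤ 2.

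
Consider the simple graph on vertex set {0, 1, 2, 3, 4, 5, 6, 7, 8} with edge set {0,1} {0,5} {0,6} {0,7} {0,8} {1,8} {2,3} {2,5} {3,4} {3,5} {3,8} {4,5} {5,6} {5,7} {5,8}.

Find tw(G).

A width-2 tree decomposition is:
Bags: B1 = {2, 3, 5}  B2 = {3, 5, 8}  B3 = {0, 5, 8}  B4 = {3, 4, 5}  B5 = {0, 1, 8}  B6 = {0, 5, 7}  B7 = {0, 5, 6}
Tree: B1–B2, B2–B3, B2–B4, B3–B5, B3–B6, B3–B7
Each bag holds 3 vertices, so the decomposition has width 2, which upper-bounds the treewidth. On the other hand G contains the 3-clique {0, 1, 8}. A clique must lie in a single bag of any decomposition, so no decomposition can have width below 2. Combining the bounds, tw(G) = 2.

2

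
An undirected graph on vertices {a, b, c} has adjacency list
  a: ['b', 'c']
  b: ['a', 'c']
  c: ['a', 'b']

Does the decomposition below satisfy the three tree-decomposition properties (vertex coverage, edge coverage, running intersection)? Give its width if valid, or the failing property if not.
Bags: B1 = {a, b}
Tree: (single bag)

A tree decomposition must satisfy three properties: every vertex lies in some bag; for every edge, both endpoints lie together in some bag; and for every vertex, the bags containing it form a connected subtree. Here vertex c appears in no bag, so the decomposition is invalid.

No — vertex c appears in no bag.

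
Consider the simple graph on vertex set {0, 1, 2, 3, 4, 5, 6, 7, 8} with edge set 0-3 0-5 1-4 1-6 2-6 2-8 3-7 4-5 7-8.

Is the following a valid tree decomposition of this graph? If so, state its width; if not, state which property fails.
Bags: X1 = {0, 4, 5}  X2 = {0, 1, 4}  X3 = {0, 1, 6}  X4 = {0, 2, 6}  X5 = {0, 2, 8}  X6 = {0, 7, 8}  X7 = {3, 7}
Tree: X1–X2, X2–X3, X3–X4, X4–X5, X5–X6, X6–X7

No — edge (0,3) lies in no bag.

A tree decomposition must satisfy three properties: every vertex lies in some bag; for every edge, both endpoints lie together in some bag; and for every vertex, the bags containing it form a connected subtree. Here edge (0,3) lies in no bag, so the decomposition is invalid.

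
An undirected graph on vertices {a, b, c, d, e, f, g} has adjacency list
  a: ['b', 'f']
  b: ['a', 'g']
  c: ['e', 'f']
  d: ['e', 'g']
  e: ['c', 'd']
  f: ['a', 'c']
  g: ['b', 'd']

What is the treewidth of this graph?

2

A width-2 tree decomposition is:
Bags: B1 = {a, b, f}  B2 = {b, c, f}  B3 = {b, c, e}  B4 = {b, d, e}  B5 = {b, d, g}
Tree: B1–B2, B2–B3, B3–B4, B4–B5
Every bag has size at most 3, so the width is 3 − 1 = 2 and tw(G) ≤ 2. The edges b–a–f–c–e–d–g–b form a cycle, so G is not a tree and its treewidth is at least 2. Hence tw(G) = 2 exactly.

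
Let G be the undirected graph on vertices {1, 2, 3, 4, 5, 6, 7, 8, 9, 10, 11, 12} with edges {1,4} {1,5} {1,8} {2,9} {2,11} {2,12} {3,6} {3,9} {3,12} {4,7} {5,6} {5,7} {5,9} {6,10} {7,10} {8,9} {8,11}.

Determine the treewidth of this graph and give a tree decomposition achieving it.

Each bag holds 4 vertices, so the decomposition has width 3, which upper-bounds the treewidth. For the lower bound: the 4 vertex sets {4,7,10}, {1}, {5}, {3,6,8,9} are disjoint, each induces a connected subgraph, and every pair is joined by at least one edge of G. Contracting each set to a single vertex therefore yields K_{4} as a minor, and since treewidth is minor-monotone, tw(G) ≥ tw(K_{4}) = 3. Hence tw(G) = 3 exactly.

Treewidth 3.
One such decomposition:
Bags: B1 = {1, 4, 7, 10}  B2 = {1, 5, 7, 10}  B3 = {1, 5, 6, 10}  B4 = {1, 5, 6, 8}  B5 = {5, 6, 8, 9}  B6 = {3, 6, 8, 9}  B7 = {3, 8, 9, 11}  B8 = {2, 3, 9, 11}  B9 = {2, 3, 11, 12}
Tree: B1–B2, B2–B3, B3–B4, B4–B5, B5–B6, B6–B7, B7–B8, B8–B9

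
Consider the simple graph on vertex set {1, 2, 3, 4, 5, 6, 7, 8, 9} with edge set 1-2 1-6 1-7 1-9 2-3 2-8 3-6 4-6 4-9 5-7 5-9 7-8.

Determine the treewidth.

3

A width-3 tree decomposition is:
Bags: B1 = {2, 3, 7, 8}  B2 = {1, 2, 3, 7}  B3 = {1, 3, 6, 7}  B4 = {1, 5, 6, 7}  B5 = {1, 5, 6, 9}  B6 = {4, 5, 6, 9}
Tree: B1–B2, B2–B3, B3–B4, B4–B5, B5–B6
Each bag holds 4 vertices, so the decomposition has width 3, which upper-bounds the treewidth. For the lower bound: the 4 vertex sets {2,3,8}, {7}, {1}, {4,5,6,9} are disjoint, each induces a connected subgraph, and every pair is joined by at least one edge of G. Contracting each set to a single vertex therefore yields K_{4} as a minor, and since treewidth is minor-monotone, tw(G) ≥ tw(K_{4}) = 3. Hence tw(G) = 3 exactly.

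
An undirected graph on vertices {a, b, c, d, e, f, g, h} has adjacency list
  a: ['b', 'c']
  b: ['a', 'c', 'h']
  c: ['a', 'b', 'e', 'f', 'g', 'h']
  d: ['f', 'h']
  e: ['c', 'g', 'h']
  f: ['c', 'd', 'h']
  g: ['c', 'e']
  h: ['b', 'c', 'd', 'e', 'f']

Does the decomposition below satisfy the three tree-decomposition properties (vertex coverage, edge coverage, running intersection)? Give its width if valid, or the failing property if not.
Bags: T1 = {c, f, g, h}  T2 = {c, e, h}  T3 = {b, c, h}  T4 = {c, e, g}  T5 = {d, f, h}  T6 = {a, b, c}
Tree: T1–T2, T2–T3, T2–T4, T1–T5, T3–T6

A tree decomposition must satisfy three properties: every vertex lies in some bag; for every edge, both endpoints lie together in some bag; and for every vertex, the bags containing it form a connected subtree. Here bags containing vertex g are not connected in the tree, so the decomposition is invalid.

No — bags containing vertex g are not connected in the tree.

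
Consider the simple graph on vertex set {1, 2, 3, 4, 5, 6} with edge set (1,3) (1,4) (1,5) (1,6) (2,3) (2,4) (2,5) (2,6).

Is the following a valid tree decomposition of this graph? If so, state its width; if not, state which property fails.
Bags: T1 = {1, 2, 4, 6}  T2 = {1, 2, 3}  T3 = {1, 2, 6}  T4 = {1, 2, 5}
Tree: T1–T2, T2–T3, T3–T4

A tree decomposition must satisfy three properties: every vertex lies in some bag; for every edge, both endpoints lie together in some bag; and for every vertex, the bags containing it form a connected subtree. Here bags containing vertex 6 are not connected in the tree, so the decomposition is invalid.

No — bags containing vertex 6 are not connected in the tree.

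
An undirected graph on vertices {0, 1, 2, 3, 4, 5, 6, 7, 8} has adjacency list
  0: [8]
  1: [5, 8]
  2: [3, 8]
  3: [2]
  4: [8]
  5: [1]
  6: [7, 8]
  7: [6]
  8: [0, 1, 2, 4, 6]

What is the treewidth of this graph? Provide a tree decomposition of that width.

Treewidth 1.
One optimal decomposition is:
Bags: B1 = {6, 8}  B2 = {4, 8}  B3 = {1, 8}  B4 = {2, 8}  B5 = {2, 3}  B6 = {6, 7}  B7 = {0, 8}  B8 = {1, 5}
Tree: B1–B2, B2–B3, B3–B4, B4–B5, B1–B6, B4–B7, B3–B8

Each bag holds 2 vertices, so the decomposition has width 1, which upper-bounds the treewidth. Since G has at least one edge (e.g. 6–8), it is not an edgeless graph, so tw(G) ≥ 1. Hence tw(G) = 1 exactly.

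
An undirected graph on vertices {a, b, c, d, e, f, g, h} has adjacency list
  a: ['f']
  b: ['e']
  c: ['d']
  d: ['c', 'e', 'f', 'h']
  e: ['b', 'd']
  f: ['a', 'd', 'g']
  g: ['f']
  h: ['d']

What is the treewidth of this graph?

1

A width-1 tree decomposition is:
Bags: B1 = {c, d}  B2 = {d, e}  B3 = {d, f}  B4 = {d, h}  B5 = {a, f}  B6 = {b, e}  B7 = {f, g}
Tree: B1–B2, B1–B3, B3–B4, B3–B5, B2–B6, B3–B7
The largest bag has 2 vertices, giving width 1; this decomposition certifies tw(G) ≤ 1. Since G has at least one edge (e.g. c–d), it is not an edgeless graph, so tw(G) ≥ 1. Therefore the treewidth is 1.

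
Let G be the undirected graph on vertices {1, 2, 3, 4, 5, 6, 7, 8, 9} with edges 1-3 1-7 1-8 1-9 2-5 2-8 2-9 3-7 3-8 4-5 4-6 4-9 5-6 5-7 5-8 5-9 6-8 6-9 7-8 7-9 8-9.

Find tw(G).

3

A width-3 tree decomposition is:
Bags: B1 = {1, 7, 8, 9}  B2 = {5, 7, 8, 9}  B3 = {1, 3, 7, 8}  B4 = {5, 6, 8, 9}  B5 = {2, 5, 8, 9}  B6 = {4, 5, 6, 9}
Tree: B1–B2, B1–B3, B2–B4, B4–B5, B4–B6
Every bag has size at most 4, so the width is 4 − 1 = 3 and tw(G) ≤ 3. On the other hand G contains the 4-clique {1, 7, 8, 9}. A clique must lie in a single bag of any decomposition, so no decomposition can have width below 3. Combining the bounds, tw(G) = 3.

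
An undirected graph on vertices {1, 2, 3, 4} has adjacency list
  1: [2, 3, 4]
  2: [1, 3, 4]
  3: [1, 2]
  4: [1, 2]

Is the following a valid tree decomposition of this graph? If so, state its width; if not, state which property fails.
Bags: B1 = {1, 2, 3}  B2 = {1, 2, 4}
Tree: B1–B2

Yes; width 2.

Vertex coverage: the bags together contain {1, 2, 3, 4}, the full vertex set. Edge coverage: each edge of G has both endpoints in at least one bag. Running intersection: for every vertex, the bags containing it form a connected subtree. All three properties hold, so this is a valid tree decomposition of width max|bag| − 1 = 2, and hence tw(G) ≤ 2.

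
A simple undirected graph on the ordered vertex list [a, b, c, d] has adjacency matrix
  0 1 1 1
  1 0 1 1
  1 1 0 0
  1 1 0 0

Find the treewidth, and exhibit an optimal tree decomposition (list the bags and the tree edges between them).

Treewidth 2.
One such decomposition:
Bags: B1 = {a, b, c}  B2 = {a, b, d}
Tree: B1–B2

Every bag has size at most 3, so the width is 3 − 1 = 2 and tw(G) ≤ 2. Conversely, {a, b, d} is a clique of size 3, and the vertices of any clique must share a bag in every tree decomposition; so some bag has ≥ 3 vertices and tw(G) ≥ 2. Combining the bounds, tw(G) = 2.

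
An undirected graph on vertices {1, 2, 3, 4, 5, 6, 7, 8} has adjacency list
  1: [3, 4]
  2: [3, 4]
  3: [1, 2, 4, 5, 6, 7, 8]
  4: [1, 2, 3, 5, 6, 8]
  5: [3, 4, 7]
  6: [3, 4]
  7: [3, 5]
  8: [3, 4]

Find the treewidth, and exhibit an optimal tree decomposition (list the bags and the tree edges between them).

Treewidth 2.
One optimal decomposition is:
Bags: B1 = {3, 4, 8}  B2 = {3, 4, 5}  B3 = {3, 4, 6}  B4 = {3, 5, 7}  B5 = {1, 3, 4}  B6 = {2, 3, 4}
Tree: B1–B2, B2–B3, B2–B4, B1–B5, B1–B6

The largest bag has 3 vertices, giving width 2; this decomposition certifies tw(G) ≤ 2. Conversely, {1, 3, 4} is a clique of size 3, and the vertices of any clique must share a bag in every tree decomposition; so some bag has ≥ 3 vertices and tw(G) ≥ 2. Combining the bounds, tw(G) = 2.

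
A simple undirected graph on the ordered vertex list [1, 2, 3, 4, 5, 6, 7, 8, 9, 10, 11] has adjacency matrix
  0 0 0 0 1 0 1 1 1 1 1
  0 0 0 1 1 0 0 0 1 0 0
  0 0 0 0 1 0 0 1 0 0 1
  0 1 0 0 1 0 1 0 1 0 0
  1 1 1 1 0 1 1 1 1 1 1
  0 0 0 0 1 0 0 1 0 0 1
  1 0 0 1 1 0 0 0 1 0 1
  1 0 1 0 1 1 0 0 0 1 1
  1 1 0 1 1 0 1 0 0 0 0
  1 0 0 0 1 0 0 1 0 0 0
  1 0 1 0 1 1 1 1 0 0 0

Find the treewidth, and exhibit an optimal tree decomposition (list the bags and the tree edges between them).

Treewidth 3.
One such decomposition:
Bags: B1 = {1, 5, 7, 9}  B2 = {1, 5, 7, 11}  B3 = {1, 5, 8, 11}  B4 = {3, 5, 8, 11}  B5 = {5, 6, 8, 11}  B6 = {1, 5, 8, 10}  B7 = {4, 5, 7, 9}  B8 = {2, 4, 5, 9}
Tree: B1–B2, B2–B3, B3–B4, B3–B5, B3–B6, B1–B7, B7–B8

Every bag has size at most 4, so the width is 4 − 1 = 3 and tw(G) ≤ 3. On the other hand G contains the 4-clique {1, 5, 8, 10}. A clique must lie in a single bag of any decomposition, so no decomposition can have width below 3. Hence tw(G) = 3 exactly.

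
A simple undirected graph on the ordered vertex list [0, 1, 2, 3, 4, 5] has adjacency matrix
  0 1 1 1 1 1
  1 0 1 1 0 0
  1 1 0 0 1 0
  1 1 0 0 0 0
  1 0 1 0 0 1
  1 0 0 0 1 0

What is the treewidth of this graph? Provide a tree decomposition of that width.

Treewidth 2.
One such decomposition:
Bags: B1 = {0, 2, 4}  B2 = {0, 1, 2}  B3 = {0, 4, 5}  B4 = {0, 1, 3}
Tree: B1–B2, B1–B3, B2–B4

Each bag holds 3 vertices, so the decomposition has width 2, which upper-bounds the treewidth. On the other hand G contains the 3-clique {0, 1, 2}. A clique must lie in a single bag of any decomposition, so no decomposition can have width below 2. Therefore the treewidth is 2.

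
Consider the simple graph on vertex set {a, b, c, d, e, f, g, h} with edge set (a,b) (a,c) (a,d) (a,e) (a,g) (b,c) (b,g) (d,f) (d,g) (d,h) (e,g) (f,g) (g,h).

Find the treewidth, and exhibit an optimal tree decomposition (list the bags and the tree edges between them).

Each bag holds 3 vertices, so the decomposition has width 2, which upper-bounds the treewidth. Conversely, {d, g, h} is a clique of size 3, and the vertices of any clique must share a bag in every tree decomposition; so some bag has ≥ 3 vertices and tw(G) ≥ 2. The upper and lower bounds meet at 2, so that is the treewidth.

Treewidth 2.
Bags: B1 = {d, g, h}  B2 = {a, d, g}  B3 = {a, e, g}  B4 = {a, b, g}  B5 = {a, b, c}  B6 = {d, f, g}
Tree: B1–B2, B2–B3, B3–B4, B4–B5, B1–B6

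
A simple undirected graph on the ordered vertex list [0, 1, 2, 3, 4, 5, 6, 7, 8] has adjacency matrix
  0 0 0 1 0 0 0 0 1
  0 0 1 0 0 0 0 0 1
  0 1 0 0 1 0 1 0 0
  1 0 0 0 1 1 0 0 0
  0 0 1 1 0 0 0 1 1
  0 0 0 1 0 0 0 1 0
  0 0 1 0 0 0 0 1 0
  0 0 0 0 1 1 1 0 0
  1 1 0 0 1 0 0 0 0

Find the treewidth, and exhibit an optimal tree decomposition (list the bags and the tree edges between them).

Treewidth 3.
Bags: B1 = {1, 2, 6, 7}  B2 = {1, 2, 4, 7}  B3 = {1, 4, 7, 8}  B4 = {4, 5, 7, 8}  B5 = {3, 4, 5, 8}  B6 = {0, 3, 5, 8}
Tree: B1–B2, B2–B3, B3–B4, B4–B5, B5–B6

Each bag holds 4 vertices, so the decomposition has width 3, which upper-bounds the treewidth. For the lower bound: the 4 vertex sets {1,2,6}, {7}, {4}, {0,3,5,8} are disjoint, each induces a connected subgraph, and every pair is joined by at least one edge of G. Contracting each set to a single vertex therefore yields K_{4} as a minor, and since treewidth is minor-monotone, tw(G) ≥ tw(K_{4}) = 3. Combining the bounds, tw(G) = 3.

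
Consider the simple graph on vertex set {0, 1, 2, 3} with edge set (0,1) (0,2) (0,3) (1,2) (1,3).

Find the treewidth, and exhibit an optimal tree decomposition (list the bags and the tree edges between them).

Treewidth 2.
Bags: B1 = {0, 1, 3}  B2 = {0, 1, 2}
Tree: B1–B2

Each bag holds 3 vertices, so the decomposition has width 2, which upper-bounds the treewidth. On the other hand G contains the 3-clique {0, 1, 2}. A clique must lie in a single bag of any decomposition, so no decomposition can have width below 2. Hence tw(G) = 2 exactly.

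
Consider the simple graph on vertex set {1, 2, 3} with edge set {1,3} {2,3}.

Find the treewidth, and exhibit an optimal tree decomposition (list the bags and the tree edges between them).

The largest bag has 2 vertices, giving width 1; this decomposition certifies tw(G) ≤ 1. G has an edge, so its treewidth is at least 1. Therefore the treewidth is 1.

Treewidth 1.
Bags: B1 = {2, 3}  B2 = {1, 3}
Tree: B1–B2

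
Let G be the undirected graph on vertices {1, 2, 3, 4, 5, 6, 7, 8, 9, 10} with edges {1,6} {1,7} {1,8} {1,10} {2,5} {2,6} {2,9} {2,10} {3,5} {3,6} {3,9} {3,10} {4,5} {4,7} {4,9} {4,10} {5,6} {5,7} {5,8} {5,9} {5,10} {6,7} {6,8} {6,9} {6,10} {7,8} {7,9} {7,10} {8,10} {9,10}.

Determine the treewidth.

4

A width-4 tree decomposition is:
Bags: B1 = {5, 6, 7, 9, 10}  B2 = {5, 6, 7, 8, 10}  B3 = {4, 5, 7, 9, 10}  B4 = {2, 5, 6, 9, 10}  B5 = {3, 5, 6, 9, 10}  B6 = {1, 6, 7, 8, 10}
Tree: B1–B2, B1–B3, B1–B4, B4–B5, B2–B6
The largest bag has 5 vertices, giving width 4; this decomposition certifies tw(G) ≤ 4. On the other hand G contains the 5-clique {1, 6, 7, 8, 10}. A clique must lie in a single bag of any decomposition, so no decomposition can have width below 4. The upper and lower bounds meet at 4, so that is the treewidth.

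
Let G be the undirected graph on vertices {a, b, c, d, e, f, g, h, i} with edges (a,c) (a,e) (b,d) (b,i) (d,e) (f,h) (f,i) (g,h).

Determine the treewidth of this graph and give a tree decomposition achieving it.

The largest bag has 2 vertices, giving width 1; this decomposition certifies tw(G) ≤ 1. G has an edge, so its treewidth is at least 1. Combining the bounds, tw(G) = 1.

Treewidth 1.
One such decomposition:
Bags: B1 = {a, c}  B2 = {a, e}  B3 = {d, e}  B4 = {b, d}  B5 = {b, i}  B6 = {f, i}  B7 = {f, h}  B8 = {g, h}
Tree: B1–B2, B2–B3, B3–B4, B4–B5, B5–B6, B6–B7, B7–B8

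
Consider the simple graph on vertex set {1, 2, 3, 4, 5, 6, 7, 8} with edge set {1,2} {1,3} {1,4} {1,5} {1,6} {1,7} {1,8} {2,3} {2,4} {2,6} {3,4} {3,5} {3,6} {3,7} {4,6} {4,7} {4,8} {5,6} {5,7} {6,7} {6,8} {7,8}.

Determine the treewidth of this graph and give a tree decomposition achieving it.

Treewidth 4.
One such decomposition:
Bags: B1 = {1, 4, 6, 7, 8}  B2 = {1, 3, 4, 6, 7}  B3 = {1, 3, 5, 6, 7}  B4 = {1, 2, 3, 4, 6}
Tree: B1–B2, B2–B3, B2–B4

Each bag holds 5 vertices, so the decomposition has width 4, which upper-bounds the treewidth. For the lower bound, the 5 vertices {1, 4, 6, 7, 8} are pairwise adjacent, and any tree decomposition puts a clique entirely inside one bag — forcing width ≥ 4. The upper and lower bounds meet at 4, so that is the treewidth.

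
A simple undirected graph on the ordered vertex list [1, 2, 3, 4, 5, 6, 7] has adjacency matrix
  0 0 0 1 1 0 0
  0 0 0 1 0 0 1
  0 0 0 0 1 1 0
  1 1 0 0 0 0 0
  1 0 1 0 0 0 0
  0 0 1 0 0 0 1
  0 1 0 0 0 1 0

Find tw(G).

A width-2 tree decomposition is:
Bags: B1 = {2, 6, 7}  B2 = {2, 3, 6}  B3 = {2, 3, 5}  B4 = {1, 2, 5}  B5 = {1, 2, 4}
Tree: B1–B2, B2–B3, B3–B4, B4–B5
Each bag holds 3 vertices, so the decomposition has width 2, which upper-bounds the treewidth. Since 2–7–6–3–5–1–4–2 is a cycle in G, G is not acyclic. Forests are exactly the graphs of treewidth ≤ 1, so tw(G) ≥ 2. The upper and lower bounds meet at 2, so that is the treewidth.

2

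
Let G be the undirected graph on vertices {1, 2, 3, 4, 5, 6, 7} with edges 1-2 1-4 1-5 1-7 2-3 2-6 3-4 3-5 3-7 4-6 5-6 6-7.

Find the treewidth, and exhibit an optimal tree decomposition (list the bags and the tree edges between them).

Treewidth 3.
One optimal decomposition is:
Bags: B1 = {1, 3, 5, 6}  B2 = {1, 3, 4, 6}  B3 = {1, 2, 3, 6}  B4 = {1, 3, 6, 7}
Tree: B1–B2, B2–B3, B3–B4

The largest bag has 4 vertices, giving width 3; this decomposition certifies tw(G) ≤ 3. For the lower bound: the 4 vertex sets {5,6}, {3,4}, {1}, {2} are disjoint, each induces a connected subgraph, and every pair is joined by at least one edge of G. Contracting each set to a single vertex therefore yields K_{4} as a minor, and since treewidth is minor-monotone, tw(G) ≥ tw(K_{4}) = 3. Therefore the treewidth is 3.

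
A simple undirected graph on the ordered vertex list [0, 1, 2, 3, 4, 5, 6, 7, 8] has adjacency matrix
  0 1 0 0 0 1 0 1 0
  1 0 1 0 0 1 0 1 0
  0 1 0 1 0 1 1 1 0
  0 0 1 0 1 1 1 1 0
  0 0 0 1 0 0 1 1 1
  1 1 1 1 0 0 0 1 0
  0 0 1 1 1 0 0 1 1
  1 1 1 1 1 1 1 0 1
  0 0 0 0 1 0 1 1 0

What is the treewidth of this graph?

3

A width-3 tree decomposition is:
Bags: B1 = {3, 4, 6, 7}  B2 = {2, 3, 6, 7}  B3 = {2, 3, 5, 7}  B4 = {1, 2, 5, 7}  B5 = {4, 6, 7, 8}  B6 = {0, 1, 5, 7}
Tree: B1–B2, B2–B3, B3–B4, B1–B5, B4–B6
Every bag has size at most 4, so the width is 4 − 1 = 3 and tw(G) ≤ 3. For the lower bound, the 4 vertices {0, 1, 5, 7} are pairwise adjacent, and any tree decomposition puts a clique entirely inside one bag — forcing width ≥ 3. The upper and lower bounds meet at 3, so that is the treewidth.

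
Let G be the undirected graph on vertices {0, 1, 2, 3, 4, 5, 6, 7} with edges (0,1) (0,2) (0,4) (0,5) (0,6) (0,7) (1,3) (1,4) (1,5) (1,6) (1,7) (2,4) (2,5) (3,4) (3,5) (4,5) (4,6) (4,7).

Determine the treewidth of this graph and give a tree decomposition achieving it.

Every bag has size at most 4, so the width is 4 − 1 = 3 and tw(G) ≤ 3. For the lower bound, the 4 vertices {0, 1, 4, 5} are pairwise adjacent, and any tree decomposition puts a clique entirely inside one bag — forcing width ≥ 3. Combining the bounds, tw(G) = 3.

Treewidth 3.
One optimal decomposition is:
Bags: B1 = {0, 1, 4, 5}  B2 = {0, 2, 4, 5}  B3 = {0, 1, 4, 7}  B4 = {1, 3, 4, 5}  B5 = {0, 1, 4, 6}
Tree: B1–B2, B1–B3, B1–B4, B3–B5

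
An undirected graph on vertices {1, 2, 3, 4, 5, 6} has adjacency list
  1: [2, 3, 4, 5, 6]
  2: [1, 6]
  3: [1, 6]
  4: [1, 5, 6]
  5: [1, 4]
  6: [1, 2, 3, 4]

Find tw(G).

A width-2 tree decomposition is:
Bags: B1 = {1, 4, 6}  B2 = {1, 2, 6}  B3 = {1, 3, 6}  B4 = {1, 4, 5}
Tree: B1–B2, B1–B3, B1–B4
Every bag has size at most 3, so the width is 3 − 1 = 2 and tw(G) ≤ 2. For the lower bound, the 3 vertices {1, 4, 5} are pairwise adjacent, and any tree decomposition puts a clique entirely inside one bag — forcing width ≥ 2. Combining the bounds, tw(G) = 2.

2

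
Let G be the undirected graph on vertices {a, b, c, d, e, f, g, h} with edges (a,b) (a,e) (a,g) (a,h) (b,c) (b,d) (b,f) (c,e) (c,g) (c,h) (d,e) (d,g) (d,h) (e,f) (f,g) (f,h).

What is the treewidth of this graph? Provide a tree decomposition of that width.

Treewidth 4.
Bags: B1 = {a, b, e, g, h}  B2 = {b, d, e, g, h}  B3 = {b, e, f, g, h}  B4 = {b, c, e, g, h}
Tree: B1–B2, B2–B3, B3–B4

The largest bag has 5 vertices, giving width 4; this decomposition certifies tw(G) ≤ 4. For the lower bound: the 5 vertex sets {a,e}, {d,g}, {b,f}, {h}, {c} are disjoint, each induces a connected subgraph, and every pair is joined by at least one edge of G. Contracting each set to a single vertex therefore yields K_{5} as a minor, and since treewidth is minor-monotone, tw(G) ≥ tw(K_{5}) = 4. Therefore the treewidth is 4.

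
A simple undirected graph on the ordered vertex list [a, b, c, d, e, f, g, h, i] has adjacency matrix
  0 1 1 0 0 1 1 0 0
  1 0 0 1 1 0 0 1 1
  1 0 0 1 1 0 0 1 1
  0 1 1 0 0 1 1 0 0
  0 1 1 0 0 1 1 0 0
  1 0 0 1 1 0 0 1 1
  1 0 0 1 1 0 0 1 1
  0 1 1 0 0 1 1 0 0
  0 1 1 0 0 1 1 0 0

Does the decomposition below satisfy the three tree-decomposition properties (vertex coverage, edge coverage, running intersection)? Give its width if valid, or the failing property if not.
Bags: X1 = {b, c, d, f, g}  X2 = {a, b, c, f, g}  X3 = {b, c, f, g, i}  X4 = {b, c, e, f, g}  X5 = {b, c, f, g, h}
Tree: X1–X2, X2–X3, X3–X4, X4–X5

Yes; width 4.

Vertex coverage: the bags together contain {a, b, c, d, e, f, g, h, i}, the full vertex set. Edge coverage: each edge of G has both endpoints in at least one bag. Running intersection: for every vertex, the bags containing it form a connected subtree. All three properties hold, so this is a valid tree decomposition of width max|bag| − 1 = 4, and hence tw(G) ≤ 4.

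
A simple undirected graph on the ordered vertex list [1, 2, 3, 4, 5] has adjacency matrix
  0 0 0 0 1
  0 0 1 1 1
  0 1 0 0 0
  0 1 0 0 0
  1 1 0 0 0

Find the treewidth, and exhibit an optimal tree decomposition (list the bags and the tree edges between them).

Treewidth 1.
One such decomposition:
Bags: B1 = {2, 3}  B2 = {2, 5}  B3 = {1, 5}  B4 = {2, 4}
Tree: B1–B2, B2–B3, B2–B4

Every bag has size at most 2, so the width is 2 − 1 = 1 and tw(G) ≤ 1. G has an edge, so its treewidth is at least 1. The upper and lower bounds meet at 1, so that is the treewidth.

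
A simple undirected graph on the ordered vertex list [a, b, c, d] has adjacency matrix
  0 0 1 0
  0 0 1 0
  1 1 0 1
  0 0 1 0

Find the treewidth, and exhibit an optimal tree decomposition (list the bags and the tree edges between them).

The largest bag has 2 vertices, giving width 1; this decomposition certifies tw(G) ≤ 1. Any graph with an edge has treewidth ≥ 1, and G has the edge b–c. Hence tw(G) = 1 exactly.

Treewidth 1.
Bags: B1 = {b, c}  B2 = {a, c}  B3 = {c, d}
Tree: B1–B2, B1–B3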